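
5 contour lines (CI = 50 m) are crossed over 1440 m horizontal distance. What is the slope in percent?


elevation change = 5 * 50 = 250 m
slope = 250 / 1440 * 100 = 17.4%

17.4%


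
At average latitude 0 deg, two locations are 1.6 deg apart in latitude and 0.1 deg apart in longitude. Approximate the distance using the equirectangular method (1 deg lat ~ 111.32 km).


dlat_km = 1.6 * 111.32 = 178.112
dlon_km = 0.1 * 111.32 * cos(0) ≈ 11.132
dist = sqrt(178.112^2 + 11.132^2) ≈ 178.5 km

178.5 km


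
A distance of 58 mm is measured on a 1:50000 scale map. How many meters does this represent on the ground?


ground = 58 mm * 50000 / 1000 = 2900.0 m

2900.0 m


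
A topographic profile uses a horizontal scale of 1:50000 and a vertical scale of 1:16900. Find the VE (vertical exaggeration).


VE = horizontal_scale / vertical_scale = 50000 / 16900 ≈ 3.0

3.0x


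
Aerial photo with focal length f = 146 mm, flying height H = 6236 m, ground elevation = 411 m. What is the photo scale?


scale = f / (H - h) = 146 mm / 5825 m = 146 / 5825000 = 1:39897

1:39897


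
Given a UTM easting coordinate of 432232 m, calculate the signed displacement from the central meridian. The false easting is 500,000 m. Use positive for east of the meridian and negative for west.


displacement = 432232 - 500000 = -67768 m

-67768 m


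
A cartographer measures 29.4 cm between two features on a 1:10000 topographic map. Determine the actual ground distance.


ground = 29.4 cm * 10000 / 100 = 2940.0 m = 2.94 km

2.94 km


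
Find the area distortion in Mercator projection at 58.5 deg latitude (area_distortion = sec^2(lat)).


area_distortion = 1/cos^2(58.5) = 3.663

3.663


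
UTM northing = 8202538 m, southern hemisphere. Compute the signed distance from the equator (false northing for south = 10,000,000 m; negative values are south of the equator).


For southern: actual = 8202538 - 10000000 = -1797462 m

-1797462 m


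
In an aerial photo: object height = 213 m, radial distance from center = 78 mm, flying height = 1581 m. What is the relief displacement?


d = h * r / H = 213 * 78 / 1581 = 10.51 mm

10.51 mm


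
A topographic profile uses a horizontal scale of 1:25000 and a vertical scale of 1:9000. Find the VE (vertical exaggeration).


VE = horizontal_scale / vertical_scale = 25000 / 9000 ≈ 2.8

2.8x


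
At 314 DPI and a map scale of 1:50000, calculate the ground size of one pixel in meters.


pixel_cm = 2.54 / 314 ≈ 0.008089 cm
ground = pixel_cm * 50000 / 100 = 2.54 * 50000 / (314 * 100) = 127000 / 31400 ≈ 4.04 m

4.04 m


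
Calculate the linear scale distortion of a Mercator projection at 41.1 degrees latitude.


SF = 1 / cos(41.1) = 1 / 0.753563 = 1.327

1.327


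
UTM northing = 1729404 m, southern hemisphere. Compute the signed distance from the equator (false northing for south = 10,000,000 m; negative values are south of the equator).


For southern: actual = 1729404 - 10000000 = -8270596 m

-8270596 m


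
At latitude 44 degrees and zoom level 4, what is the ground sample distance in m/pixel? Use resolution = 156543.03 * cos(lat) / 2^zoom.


res = 156543.03 * cos(44) / 2^4 = 156543.03 * 0.7193398 / 16 = 7037.98 m/pixel

7037.98 m/pixel


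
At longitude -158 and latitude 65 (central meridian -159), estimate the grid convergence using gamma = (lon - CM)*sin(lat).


gamma = (-158 - -159) * sin(65) = 1 * 0.906308 = 0.906 degrees

0.906 degrees


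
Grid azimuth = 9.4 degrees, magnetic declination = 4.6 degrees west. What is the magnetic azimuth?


magnetic azimuth = grid azimuth - declination (east +ve)
mag_az = 9.4 - -4.6 = 14.0 degrees

14.0 degrees


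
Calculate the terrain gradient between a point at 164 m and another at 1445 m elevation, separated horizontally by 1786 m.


gradient = (1445 - 164) / 1786 = 1281 / 1786 = 0.7172

0.7172


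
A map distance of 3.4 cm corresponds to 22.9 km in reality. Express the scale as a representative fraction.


ground = 22.9 km = 2290000 cm; RF denominator = ground / map = 2290000 / 3.4 ≈ 673529; RF = 1:673529

1:673529


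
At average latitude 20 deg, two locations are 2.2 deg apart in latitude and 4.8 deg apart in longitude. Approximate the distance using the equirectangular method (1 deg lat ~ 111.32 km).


dlat_km = 2.2 * 111.32 = 244.904
dlon_km = 4.8 * 111.32 * cos(20) ≈ 502.112
dist = sqrt(244.904^2 + 502.112^2) ≈ 558.7 km

558.7 km


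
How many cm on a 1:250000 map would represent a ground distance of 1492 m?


map_cm = 1492 * 100 / 250000 = 0.5968 cm ≈ 0.6 cm

0.6 cm


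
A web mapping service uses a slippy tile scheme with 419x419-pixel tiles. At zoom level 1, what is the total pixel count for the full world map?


tiles per axis = 2^1 = 2
total tiles = 2^2 = 4
pixels per axis = 2 * 419 = 838
total pixels = 838^2 = 702244

702244 pixels


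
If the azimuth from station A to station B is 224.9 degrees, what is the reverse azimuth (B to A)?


back azimuth = (224.9 + 180) mod 360 = 44.9 degrees

44.9 degrees


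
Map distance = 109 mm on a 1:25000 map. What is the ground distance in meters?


ground = 109 mm * 25000 / 1000 = 2725.0 m

2725.0 m


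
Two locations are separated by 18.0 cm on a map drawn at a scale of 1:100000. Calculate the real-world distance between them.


ground = 18.0 cm * 100000 / 100 = 18000.0 m = 18.0 km

18.0 km


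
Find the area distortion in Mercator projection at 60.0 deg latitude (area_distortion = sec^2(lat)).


area_distortion = 1/cos^2(60.0) = 4.0

4.0


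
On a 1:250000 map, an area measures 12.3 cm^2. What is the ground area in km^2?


ground_area = 12.3 * (250000/100)^2 = 76875000.0 m^2 = 76.875 km^2

76.875 km^2


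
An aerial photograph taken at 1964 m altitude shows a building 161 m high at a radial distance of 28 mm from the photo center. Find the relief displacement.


d = h * r / H = 161 * 28 / 1964 = 2.3 mm

2.3 mm


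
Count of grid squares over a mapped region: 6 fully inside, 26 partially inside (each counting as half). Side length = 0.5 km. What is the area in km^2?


effective squares = 6 + 26 * 0.5 = 19.0
area = 19.0 * 0.25 = 4.75 km^2

4.75 km^2


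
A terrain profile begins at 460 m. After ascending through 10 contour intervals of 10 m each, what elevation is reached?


elevation = 460 + 10 * 10 = 560 m

560 m


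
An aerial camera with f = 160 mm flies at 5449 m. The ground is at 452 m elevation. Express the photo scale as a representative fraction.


scale = f / (H - h) = 160 mm / 4997 m = 160 / 4997000 = 1:31231

1:31231


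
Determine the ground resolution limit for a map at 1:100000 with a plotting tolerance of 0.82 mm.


ground = 0.82 mm * 100000 / 1000 = 82.0 m

82.0 m


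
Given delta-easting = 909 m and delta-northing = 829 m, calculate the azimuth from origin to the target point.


az = atan2(909, 829) = 47.6 deg
adjusted to 0-360: 47.6 degrees

47.6 degrees


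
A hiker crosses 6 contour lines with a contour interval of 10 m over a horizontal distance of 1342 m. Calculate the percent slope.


elevation change = 6 * 10 = 60 m
slope = 60 / 1342 * 100 = 4.5%

4.5%


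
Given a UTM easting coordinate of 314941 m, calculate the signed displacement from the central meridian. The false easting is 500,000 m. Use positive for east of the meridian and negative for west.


displacement = 314941 - 500000 = -185059 m

-185059 m


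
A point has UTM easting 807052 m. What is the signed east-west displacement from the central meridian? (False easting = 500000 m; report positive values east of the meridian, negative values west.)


displacement = 807052 - 500000 = 307052 m

307052 m


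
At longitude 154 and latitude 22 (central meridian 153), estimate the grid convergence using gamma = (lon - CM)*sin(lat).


gamma = (154 - 153) * sin(22) = 1 * 0.374607 = 0.375 degrees

0.375 degrees


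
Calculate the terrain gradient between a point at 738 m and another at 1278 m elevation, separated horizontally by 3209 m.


gradient = (1278 - 738) / 3209 = 540 / 3209 = 0.1683

0.1683


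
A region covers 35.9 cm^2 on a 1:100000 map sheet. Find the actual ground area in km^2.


ground_area = 35.9 * (100000/100)^2 = 35900000.0 m^2 = 35.9 km^2

35.9 km^2


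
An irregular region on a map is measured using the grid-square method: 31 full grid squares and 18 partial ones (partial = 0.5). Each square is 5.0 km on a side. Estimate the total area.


effective squares = 31 + 18 * 0.5 = 40.0
area = 40.0 * 25.0 = 1000.0 km^2

1000.0 km^2


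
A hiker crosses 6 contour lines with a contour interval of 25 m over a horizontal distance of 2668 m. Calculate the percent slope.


elevation change = 6 * 25 = 150 m
slope = 150 / 2668 * 100 = 5.6%

5.6%


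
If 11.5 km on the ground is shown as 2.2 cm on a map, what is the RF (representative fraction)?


ground = 11.5 km = 1150000 cm; RF denominator = ground / map = 1150000 / 2.2 ≈ 522727; RF = 1:522727

1:522727


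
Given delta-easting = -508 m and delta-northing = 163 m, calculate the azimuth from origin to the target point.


az = atan2(-508, 163) = -72.2 deg
adjusted to 0-360: 287.8 degrees

287.8 degrees


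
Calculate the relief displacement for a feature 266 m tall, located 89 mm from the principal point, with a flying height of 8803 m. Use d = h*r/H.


d = h * r / H = 266 * 89 / 8803 = 2.69 mm

2.69 mm


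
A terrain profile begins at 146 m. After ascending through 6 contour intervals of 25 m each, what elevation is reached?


elevation = 146 + 6 * 25 = 296 m

296 m


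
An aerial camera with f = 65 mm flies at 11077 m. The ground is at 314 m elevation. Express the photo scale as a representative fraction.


scale = f / (H - h) = 65 mm / 10763 m = 65 / 10763000 = 1:165585

1:165585


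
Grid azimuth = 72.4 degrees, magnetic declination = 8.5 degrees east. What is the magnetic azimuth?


magnetic azimuth = grid azimuth - declination (east +ve)
mag_az = 72.4 - 8.5 = 63.9 degrees

63.9 degrees


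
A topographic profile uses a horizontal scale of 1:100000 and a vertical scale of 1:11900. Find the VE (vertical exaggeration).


VE = horizontal_scale / vertical_scale = 100000 / 11900 ≈ 8.4

8.4x


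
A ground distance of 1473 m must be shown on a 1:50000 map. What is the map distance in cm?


map_cm = 1473 * 100 / 50000 = 2.946 cm ≈ 2.95 cm

2.95 cm


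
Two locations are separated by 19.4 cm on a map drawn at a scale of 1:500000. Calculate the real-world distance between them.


ground = 19.4 cm * 500000 / 100 = 97000.0 m = 97.0 km

97.0 km


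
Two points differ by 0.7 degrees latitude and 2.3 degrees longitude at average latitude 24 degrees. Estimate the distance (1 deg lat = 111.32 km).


dlat_km = 0.7 * 111.32 = 77.924
dlon_km = 2.3 * 111.32 * cos(24) ≈ 233.901
dist = sqrt(77.924^2 + 233.901^2) ≈ 246.5 km

246.5 km


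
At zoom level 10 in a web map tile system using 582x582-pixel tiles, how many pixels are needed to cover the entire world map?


tiles per axis = 2^10 = 1024
total tiles = 1024^2 = 1048576
pixels per axis = 1024 * 582 = 595968
total pixels = 595968^2 = 355177857024

355177857024 pixels


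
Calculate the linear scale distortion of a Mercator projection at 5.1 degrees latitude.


SF = 1 / cos(5.1) = 1 / 0.996041 = 1.004

1.004


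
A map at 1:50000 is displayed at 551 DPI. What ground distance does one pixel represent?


pixel_cm = 2.54 / 551 ≈ 0.00461 cm
ground = pixel_cm * 50000 / 100 = 2.54 * 50000 / (551 * 100) = 127000 / 55100 ≈ 2.3 m

2.3 m


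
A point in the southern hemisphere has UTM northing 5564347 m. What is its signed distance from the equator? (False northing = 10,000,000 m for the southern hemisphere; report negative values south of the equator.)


For southern: actual = 5564347 - 10000000 = -4435653 m

-4435653 m


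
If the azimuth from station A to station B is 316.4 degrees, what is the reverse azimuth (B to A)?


back azimuth = (316.4 + 180) mod 360 = 136.4 degrees

136.4 degrees


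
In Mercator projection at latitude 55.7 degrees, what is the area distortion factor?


area_distortion = 1/cos^2(55.7) = 3.149

3.149


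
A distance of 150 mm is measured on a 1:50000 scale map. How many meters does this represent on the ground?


ground = 150 mm * 50000 / 1000 = 7500.0 m

7500.0 m


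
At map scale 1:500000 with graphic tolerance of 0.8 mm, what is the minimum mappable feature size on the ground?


ground = 0.8 mm * 500000 / 1000 = 400.0 m

400.0 m


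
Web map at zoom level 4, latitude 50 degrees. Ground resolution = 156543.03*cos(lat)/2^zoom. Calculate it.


res = 156543.03 * cos(50) / 2^4 = 156543.03 * 0.64278761 / 16 = 6289.0 m/pixel

6289.0 m/pixel


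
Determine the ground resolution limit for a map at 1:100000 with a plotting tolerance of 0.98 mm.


ground = 0.98 mm * 100000 / 1000 = 98.0 m

98.0 m


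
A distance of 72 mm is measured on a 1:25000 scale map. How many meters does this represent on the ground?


ground = 72 mm * 25000 / 1000 = 1800.0 m

1800.0 m


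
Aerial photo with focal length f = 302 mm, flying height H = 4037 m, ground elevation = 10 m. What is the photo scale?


scale = f / (H - h) = 302 mm / 4027 m = 302 / 4027000 = 1:13334

1:13334


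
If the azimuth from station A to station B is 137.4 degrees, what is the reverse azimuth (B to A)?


back azimuth = (137.4 + 180) mod 360 = 317.4 degrees

317.4 degrees


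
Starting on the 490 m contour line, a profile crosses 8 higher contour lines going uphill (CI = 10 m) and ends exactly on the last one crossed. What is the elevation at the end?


elevation = 490 + 8 * 10 = 570 m

570 m


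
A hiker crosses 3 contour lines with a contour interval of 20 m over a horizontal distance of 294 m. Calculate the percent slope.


elevation change = 3 * 20 = 60 m
slope = 60 / 294 * 100 = 20.4%

20.4%


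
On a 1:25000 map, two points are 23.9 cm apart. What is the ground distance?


ground = 23.9 cm * 25000 / 100 = 5975.0 m = 5.975 km

5.975 km


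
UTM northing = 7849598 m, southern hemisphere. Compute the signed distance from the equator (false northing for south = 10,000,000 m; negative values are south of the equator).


For southern: actual = 7849598 - 10000000 = -2150402 m

-2150402 m


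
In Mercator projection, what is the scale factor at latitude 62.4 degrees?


SF = 1 / cos(62.4) = 1 / 0.463296 = 2.158

2.158


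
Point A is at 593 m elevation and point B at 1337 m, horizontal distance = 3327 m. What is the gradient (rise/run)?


gradient = (1337 - 593) / 3327 = 744 / 3327 = 0.2236

0.2236


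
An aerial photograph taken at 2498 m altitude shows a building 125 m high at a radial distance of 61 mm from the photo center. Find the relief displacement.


d = h * r / H = 125 * 61 / 2498 = 3.05 mm

3.05 mm


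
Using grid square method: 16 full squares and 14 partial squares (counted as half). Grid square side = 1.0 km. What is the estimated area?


effective squares = 16 + 14 * 0.5 = 23.0
area = 23.0 * 1.0 = 23.0 km^2

23.0 km^2


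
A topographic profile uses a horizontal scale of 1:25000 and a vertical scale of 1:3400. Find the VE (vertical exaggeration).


VE = horizontal_scale / vertical_scale = 25000 / 3400 ≈ 7.4

7.4x


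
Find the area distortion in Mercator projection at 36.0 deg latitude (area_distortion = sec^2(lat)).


area_distortion = 1/cos^2(36.0) = 1.528

1.528


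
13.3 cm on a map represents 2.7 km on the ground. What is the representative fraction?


ground = 2.7 km = 270000 cm; RF denominator = ground / map = 270000 / 13.3 ≈ 20301; RF = 1:20301

1:20301


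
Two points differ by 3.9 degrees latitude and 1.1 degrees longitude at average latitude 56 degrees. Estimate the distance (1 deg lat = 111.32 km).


dlat_km = 3.9 * 111.32 = 434.148
dlon_km = 1.1 * 111.32 * cos(56) ≈ 68.474
dist = sqrt(434.148^2 + 68.474^2) ≈ 439.5 km

439.5 km


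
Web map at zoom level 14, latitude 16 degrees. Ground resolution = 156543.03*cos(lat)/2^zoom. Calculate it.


res = 156543.03 * cos(16) / 2^14 = 156543.03 * 0.9612617 / 16384 = 9.18 m/pixel

9.18 m/pixel


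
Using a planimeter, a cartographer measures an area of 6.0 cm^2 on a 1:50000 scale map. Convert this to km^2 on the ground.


ground_area = 6.0 * (50000/100)^2 = 1500000.0 m^2 = 1.5 km^2

1.5 km^2


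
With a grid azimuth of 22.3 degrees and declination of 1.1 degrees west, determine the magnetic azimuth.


magnetic azimuth = grid azimuth - declination (east +ve)
mag_az = 22.3 - -1.1 = 23.4 degrees

23.4 degrees


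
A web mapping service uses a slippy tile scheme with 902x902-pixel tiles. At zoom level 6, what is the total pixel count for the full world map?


tiles per axis = 2^6 = 64
total tiles = 64^2 = 4096
pixels per axis = 64 * 902 = 57728
total pixels = 57728^2 = 3332521984

3332521984 pixels


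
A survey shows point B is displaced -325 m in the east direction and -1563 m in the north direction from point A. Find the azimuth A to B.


az = atan2(-325, -1563) = -168.3 deg
adjusted to 0-360: 191.7 degrees

191.7 degrees


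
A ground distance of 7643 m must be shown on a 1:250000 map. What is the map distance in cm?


map_cm = 7643 * 100 / 250000 = 3.0572 cm ≈ 3.06 cm

3.06 cm


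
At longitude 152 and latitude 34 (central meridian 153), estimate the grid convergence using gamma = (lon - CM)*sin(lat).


gamma = (152 - 153) * sin(34) = -1 * 0.559193 = -0.559 degrees

-0.559 degrees


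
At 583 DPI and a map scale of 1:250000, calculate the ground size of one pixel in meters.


pixel_cm = 2.54 / 583 ≈ 0.004357 cm
ground = pixel_cm * 250000 / 100 = 2.54 * 250000 / (583 * 100) = 635000 / 58300 ≈ 10.89 m

10.89 m


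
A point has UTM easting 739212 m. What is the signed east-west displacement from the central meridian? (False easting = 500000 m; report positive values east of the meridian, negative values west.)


displacement = 739212 - 500000 = 239212 m

239212 m


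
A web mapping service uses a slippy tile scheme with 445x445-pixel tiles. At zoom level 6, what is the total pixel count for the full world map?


tiles per axis = 2^6 = 64
total tiles = 64^2 = 4096
pixels per axis = 64 * 445 = 28480
total pixels = 28480^2 = 811110400

811110400 pixels


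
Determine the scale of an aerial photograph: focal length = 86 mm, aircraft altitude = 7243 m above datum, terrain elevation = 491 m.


scale = f / (H - h) = 86 mm / 6752 m = 86 / 6752000 = 1:78512

1:78512


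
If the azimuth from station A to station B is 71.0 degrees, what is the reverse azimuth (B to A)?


back azimuth = (71.0 + 180) mod 360 = 251.0 degrees

251.0 degrees


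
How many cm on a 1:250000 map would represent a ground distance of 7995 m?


map_cm = 7995 * 100 / 250000 = 3.198 cm ≈ 3.2 cm

3.2 cm


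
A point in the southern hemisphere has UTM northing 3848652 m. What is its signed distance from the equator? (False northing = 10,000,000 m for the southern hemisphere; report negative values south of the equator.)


For southern: actual = 3848652 - 10000000 = -6151348 m

-6151348 m


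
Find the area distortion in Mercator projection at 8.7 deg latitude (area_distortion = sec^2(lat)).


area_distortion = 1/cos^2(8.7) = 1.023

1.023


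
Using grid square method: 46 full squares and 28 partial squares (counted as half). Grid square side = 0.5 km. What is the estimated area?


effective squares = 46 + 28 * 0.5 = 60.0
area = 60.0 * 0.25 = 15.0 km^2

15.0 km^2


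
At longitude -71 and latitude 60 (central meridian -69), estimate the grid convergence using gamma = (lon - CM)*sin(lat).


gamma = (-71 - -69) * sin(60) = -2 * 0.866025 = -1.732 degrees

-1.732 degrees


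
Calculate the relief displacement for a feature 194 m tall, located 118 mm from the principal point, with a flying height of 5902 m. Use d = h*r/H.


d = h * r / H = 194 * 118 / 5902 = 3.88 mm

3.88 mm


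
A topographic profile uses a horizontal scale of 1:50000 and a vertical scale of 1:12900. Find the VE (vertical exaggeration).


VE = horizontal_scale / vertical_scale = 50000 / 12900 ≈ 3.9

3.9x


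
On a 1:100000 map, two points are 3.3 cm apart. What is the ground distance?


ground = 3.3 cm * 100000 / 100 = 3300.0 m = 3.3 km

3.3 km


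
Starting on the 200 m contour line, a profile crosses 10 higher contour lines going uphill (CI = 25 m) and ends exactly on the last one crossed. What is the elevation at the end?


elevation = 200 + 10 * 25 = 450 m

450 m


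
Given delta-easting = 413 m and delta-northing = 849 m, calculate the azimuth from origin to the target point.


az = atan2(413, 849) = 25.9 deg
adjusted to 0-360: 25.9 degrees

25.9 degrees


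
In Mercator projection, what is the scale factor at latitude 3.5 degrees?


SF = 1 / cos(3.5) = 1 / 0.998135 = 1.002

1.002


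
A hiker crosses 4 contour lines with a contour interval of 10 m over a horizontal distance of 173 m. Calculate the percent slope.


elevation change = 4 * 10 = 40 m
slope = 40 / 173 * 100 = 23.1%

23.1%


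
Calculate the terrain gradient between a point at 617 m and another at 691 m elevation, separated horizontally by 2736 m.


gradient = (691 - 617) / 2736 = 74 / 2736 = 0.027

0.027


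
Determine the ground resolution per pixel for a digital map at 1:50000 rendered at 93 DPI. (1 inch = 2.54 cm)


pixel_cm = 2.54 / 93 ≈ 0.027312 cm
ground = pixel_cm * 50000 / 100 = 2.54 * 50000 / (93 * 100) = 127000 / 9300 ≈ 13.66 m

13.66 m


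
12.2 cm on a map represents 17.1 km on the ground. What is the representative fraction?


ground = 17.1 km = 1710000 cm; RF denominator = ground / map = 1710000 / 12.2 ≈ 140164; RF = 1:140164

1:140164


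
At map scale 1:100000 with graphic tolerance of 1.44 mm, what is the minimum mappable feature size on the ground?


ground = 1.44 mm * 100000 / 1000 = 144.0 m

144.0 m


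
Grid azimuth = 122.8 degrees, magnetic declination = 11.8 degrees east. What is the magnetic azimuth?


magnetic azimuth = grid azimuth - declination (east +ve)
mag_az = 122.8 - 11.8 = 111.0 degrees

111.0 degrees


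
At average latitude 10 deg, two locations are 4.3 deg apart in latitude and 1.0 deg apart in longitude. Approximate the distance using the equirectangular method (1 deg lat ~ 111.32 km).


dlat_km = 4.3 * 111.32 = 478.676
dlon_km = 1.0 * 111.32 * cos(10) ≈ 109.629
dist = sqrt(478.676^2 + 109.629^2) ≈ 491.1 km

491.1 km


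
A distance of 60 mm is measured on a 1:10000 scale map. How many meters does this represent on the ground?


ground = 60 mm * 10000 / 1000 = 600.0 m

600.0 m


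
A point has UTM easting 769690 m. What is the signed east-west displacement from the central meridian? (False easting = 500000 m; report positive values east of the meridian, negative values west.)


displacement = 769690 - 500000 = 269690 m

269690 m


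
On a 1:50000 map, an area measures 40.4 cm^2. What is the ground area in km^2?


ground_area = 40.4 * (50000/100)^2 = 10100000.0 m^2 = 10.1 km^2

10.1 km^2


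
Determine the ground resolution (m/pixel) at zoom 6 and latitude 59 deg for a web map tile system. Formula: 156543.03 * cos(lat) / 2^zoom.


res = 156543.03 * cos(59) / 2^6 = 156543.03 * 0.51503807 / 64 = 1259.78 m/pixel

1259.78 m/pixel


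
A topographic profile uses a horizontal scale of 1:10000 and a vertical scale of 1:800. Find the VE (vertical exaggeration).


VE = horizontal_scale / vertical_scale = 10000 / 800 = 12.5

12.5x


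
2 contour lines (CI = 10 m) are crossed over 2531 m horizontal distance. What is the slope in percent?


elevation change = 2 * 10 = 20 m
slope = 20 / 2531 * 100 = 0.8%

0.8%


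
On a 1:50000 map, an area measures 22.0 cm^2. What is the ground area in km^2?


ground_area = 22.0 * (50000/100)^2 = 5500000.0 m^2 = 5.5 km^2

5.5 km^2


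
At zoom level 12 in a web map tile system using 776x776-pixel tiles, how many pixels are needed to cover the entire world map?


tiles per axis = 2^12 = 4096
total tiles = 4096^2 = 16777216
pixels per axis = 4096 * 776 = 3178496
total pixels = 3178496^2 = 10102836822016

10102836822016 pixels


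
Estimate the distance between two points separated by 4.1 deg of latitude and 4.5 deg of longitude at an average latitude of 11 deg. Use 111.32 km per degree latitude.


dlat_km = 4.1 * 111.32 = 456.412
dlon_km = 4.5 * 111.32 * cos(11) ≈ 491.736
dist = sqrt(456.412^2 + 491.736^2) ≈ 670.9 km

670.9 km


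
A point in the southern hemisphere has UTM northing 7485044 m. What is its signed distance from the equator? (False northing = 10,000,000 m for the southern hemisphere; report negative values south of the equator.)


For southern: actual = 7485044 - 10000000 = -2514956 m

-2514956 m


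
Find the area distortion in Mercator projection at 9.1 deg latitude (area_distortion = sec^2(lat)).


area_distortion = 1/cos^2(9.1) = 1.026

1.026


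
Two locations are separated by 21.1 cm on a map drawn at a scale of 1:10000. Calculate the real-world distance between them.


ground = 21.1 cm * 10000 / 100 = 2110.0 m = 2.11 km

2.11 km


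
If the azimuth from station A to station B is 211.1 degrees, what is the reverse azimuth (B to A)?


back azimuth = (211.1 + 180) mod 360 = 31.1 degrees

31.1 degrees


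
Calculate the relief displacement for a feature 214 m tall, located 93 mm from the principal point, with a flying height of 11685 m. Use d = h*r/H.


d = h * r / H = 214 * 93 / 11685 = 1.7 mm

1.7 mm


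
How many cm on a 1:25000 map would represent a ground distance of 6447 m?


map_cm = 6447 * 100 / 25000 = 25.788 cm ≈ 25.79 cm

25.79 cm


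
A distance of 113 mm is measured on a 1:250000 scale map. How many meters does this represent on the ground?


ground = 113 mm * 250000 / 1000 = 28250.0 m

28250.0 m


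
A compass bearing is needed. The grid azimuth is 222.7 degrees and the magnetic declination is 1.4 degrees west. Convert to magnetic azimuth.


magnetic azimuth = grid azimuth - declination (east +ve)
mag_az = 222.7 - -1.4 = 224.1 degrees

224.1 degrees


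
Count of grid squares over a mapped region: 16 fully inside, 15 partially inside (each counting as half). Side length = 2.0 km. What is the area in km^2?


effective squares = 16 + 15 * 0.5 = 23.5
area = 23.5 * 4.0 = 94.0 km^2

94.0 km^2


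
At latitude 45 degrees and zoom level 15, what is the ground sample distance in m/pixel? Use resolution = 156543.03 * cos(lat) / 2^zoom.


res = 156543.03 * cos(45) / 2^15 = 156543.03 * 0.70710678 / 32768 = 3.38 m/pixel

3.38 m/pixel


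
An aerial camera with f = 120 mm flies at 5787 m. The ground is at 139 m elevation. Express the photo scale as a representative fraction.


scale = f / (H - h) = 120 mm / 5648 m = 120 / 5648000 = 1:47067

1:47067


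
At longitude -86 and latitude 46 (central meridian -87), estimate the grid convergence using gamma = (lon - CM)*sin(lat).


gamma = (-86 - -87) * sin(46) = 1 * 0.71934 = 0.719 degrees

0.719 degrees


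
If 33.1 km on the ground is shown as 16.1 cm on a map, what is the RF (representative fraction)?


ground = 33.1 km = 3310000 cm; RF denominator = ground / map = 3310000 / 16.1 ≈ 205590; RF = 1:205590

1:205590


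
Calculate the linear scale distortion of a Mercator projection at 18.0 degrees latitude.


SF = 1 / cos(18.0) = 1 / 0.951057 = 1.051

1.051


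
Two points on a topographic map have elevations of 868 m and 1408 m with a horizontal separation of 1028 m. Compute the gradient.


gradient = (1408 - 868) / 1028 = 540 / 1028 = 0.5253

0.5253


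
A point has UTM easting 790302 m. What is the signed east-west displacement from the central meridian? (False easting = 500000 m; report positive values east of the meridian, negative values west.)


displacement = 790302 - 500000 = 290302 m

290302 m


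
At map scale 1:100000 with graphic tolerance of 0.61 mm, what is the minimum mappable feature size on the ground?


ground = 0.61 mm * 100000 / 1000 = 61.0 m

61.0 m


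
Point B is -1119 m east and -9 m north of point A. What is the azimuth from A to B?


az = atan2(-1119, -9) = -90.5 deg
adjusted to 0-360: 269.5 degrees

269.5 degrees


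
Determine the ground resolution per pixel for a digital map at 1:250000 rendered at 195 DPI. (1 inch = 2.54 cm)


pixel_cm = 2.54 / 195 ≈ 0.013026 cm
ground = pixel_cm * 250000 / 100 = 2.54 * 250000 / (195 * 100) = 635000 / 19500 ≈ 32.56 m

32.56 m


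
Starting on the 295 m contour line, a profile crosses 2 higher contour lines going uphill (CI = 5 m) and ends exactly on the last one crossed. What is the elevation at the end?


elevation = 295 + 2 * 5 = 305 m

305 m


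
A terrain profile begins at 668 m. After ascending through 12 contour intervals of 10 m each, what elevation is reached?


elevation = 668 + 12 * 10 = 788 m

788 m


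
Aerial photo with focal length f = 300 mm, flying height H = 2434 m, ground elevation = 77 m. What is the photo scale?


scale = f / (H - h) = 300 mm / 2357 m = 300 / 2357000 = 1:7857

1:7857


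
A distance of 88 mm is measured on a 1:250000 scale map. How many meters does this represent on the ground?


ground = 88 mm * 250000 / 1000 = 22000.0 m

22000.0 m


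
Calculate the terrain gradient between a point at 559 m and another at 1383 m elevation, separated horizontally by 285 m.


gradient = (1383 - 559) / 285 = 824 / 285 = 2.8912

2.8912


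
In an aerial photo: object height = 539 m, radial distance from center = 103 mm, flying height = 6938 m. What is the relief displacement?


d = h * r / H = 539 * 103 / 6938 = 8.0 mm

8.0 mm


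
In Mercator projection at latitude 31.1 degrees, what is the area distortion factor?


area_distortion = 1/cos^2(31.1) = 1.364

1.364


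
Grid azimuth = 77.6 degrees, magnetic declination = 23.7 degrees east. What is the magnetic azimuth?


magnetic azimuth = grid azimuth - declination (east +ve)
mag_az = 77.6 - 23.7 = 53.9 degrees

53.9 degrees


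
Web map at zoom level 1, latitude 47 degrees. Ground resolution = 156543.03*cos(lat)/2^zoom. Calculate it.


res = 156543.03 * cos(47) / 2^1 = 156543.03 * 0.68199836 / 2 = 53381.04 m/pixel

53381.04 m/pixel


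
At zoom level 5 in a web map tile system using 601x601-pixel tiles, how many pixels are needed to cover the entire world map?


tiles per axis = 2^5 = 32
total tiles = 32^2 = 1024
pixels per axis = 32 * 601 = 19232
total pixels = 19232^2 = 369869824

369869824 pixels


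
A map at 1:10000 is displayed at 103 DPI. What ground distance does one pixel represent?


pixel_cm = 2.54 / 103 ≈ 0.02466 cm
ground = pixel_cm * 10000 / 100 = 2.54 * 10000 / (103 * 100) = 25400 / 10300 ≈ 2.47 m

2.47 m


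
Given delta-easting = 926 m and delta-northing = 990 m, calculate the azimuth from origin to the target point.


az = atan2(926, 990) = 43.1 deg
adjusted to 0-360: 43.1 degrees

43.1 degrees


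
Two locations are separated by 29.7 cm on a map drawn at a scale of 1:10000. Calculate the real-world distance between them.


ground = 29.7 cm * 10000 / 100 = 2970.0 m = 2.97 km

2.97 km


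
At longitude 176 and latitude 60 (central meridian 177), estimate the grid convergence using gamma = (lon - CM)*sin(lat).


gamma = (176 - 177) * sin(60) = -1 * 0.866025 = -0.866 degrees

-0.866 degrees


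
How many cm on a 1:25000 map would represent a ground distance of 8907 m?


map_cm = 8907 * 100 / 25000 = 35.628 cm ≈ 35.63 cm

35.63 cm


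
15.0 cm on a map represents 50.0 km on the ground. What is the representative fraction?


ground = 50.0 km = 5000000 cm; RF denominator = ground / map = 5000000 / 15.0 ≈ 333333; RF = 1:333333

1:333333


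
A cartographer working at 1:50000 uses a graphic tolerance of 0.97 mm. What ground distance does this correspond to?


ground = 0.97 mm * 50000 / 1000 = 48.5 m

48.5 m


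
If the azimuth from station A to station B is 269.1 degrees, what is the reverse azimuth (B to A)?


back azimuth = (269.1 + 180) mod 360 = 89.1 degrees

89.1 degrees


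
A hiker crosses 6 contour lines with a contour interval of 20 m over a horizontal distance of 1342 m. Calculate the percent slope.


elevation change = 6 * 20 = 120 m
slope = 120 / 1342 * 100 = 8.9%

8.9%


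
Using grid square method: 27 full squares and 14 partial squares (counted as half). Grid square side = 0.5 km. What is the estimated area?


effective squares = 27 + 14 * 0.5 = 34.0
area = 34.0 * 0.25 = 8.5 km^2

8.5 km^2


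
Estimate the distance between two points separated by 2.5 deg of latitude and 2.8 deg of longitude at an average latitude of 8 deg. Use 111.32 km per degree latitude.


dlat_km = 2.5 * 111.32 = 278.3
dlon_km = 2.8 * 111.32 * cos(8) ≈ 308.663
dist = sqrt(278.3^2 + 308.663^2) ≈ 415.6 km

415.6 km


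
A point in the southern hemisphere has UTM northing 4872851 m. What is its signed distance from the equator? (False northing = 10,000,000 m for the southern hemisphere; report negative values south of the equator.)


For southern: actual = 4872851 - 10000000 = -5127149 m

-5127149 m


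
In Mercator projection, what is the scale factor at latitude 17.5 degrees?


SF = 1 / cos(17.5) = 1 / 0.953717 = 1.049

1.049


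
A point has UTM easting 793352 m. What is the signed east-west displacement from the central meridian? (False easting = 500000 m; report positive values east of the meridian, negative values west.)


displacement = 793352 - 500000 = 293352 m

293352 m


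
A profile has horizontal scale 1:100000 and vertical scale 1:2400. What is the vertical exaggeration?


VE = horizontal_scale / vertical_scale = 100000 / 2400 ≈ 41.7

41.7x


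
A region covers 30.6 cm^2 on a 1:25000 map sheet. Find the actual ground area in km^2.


ground_area = 30.6 * (25000/100)^2 = 1912500.0 m^2 = 1.9125 km^2 ≈ 1.913 km^2

1.913 km^2


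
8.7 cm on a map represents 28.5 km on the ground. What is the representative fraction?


ground = 28.5 km = 2850000 cm; RF denominator = ground / map = 2850000 / 8.7 ≈ 327586; RF = 1:327586

1:327586


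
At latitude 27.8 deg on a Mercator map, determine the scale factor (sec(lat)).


SF = 1 / cos(27.8) = 1 / 0.884581 = 1.13

1.13


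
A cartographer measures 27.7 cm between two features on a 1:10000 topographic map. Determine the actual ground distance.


ground = 27.7 cm * 10000 / 100 = 2770.0 m = 2.77 km

2.77 km


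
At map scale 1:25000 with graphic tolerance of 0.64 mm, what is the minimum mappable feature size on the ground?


ground = 0.64 mm * 25000 / 1000 = 16.0 m

16.0 m


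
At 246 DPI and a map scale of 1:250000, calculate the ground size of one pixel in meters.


pixel_cm = 2.54 / 246 ≈ 0.010325 cm
ground = pixel_cm * 250000 / 100 = 2.54 * 250000 / (246 * 100) = 635000 / 24600 ≈ 25.81 m

25.81 m


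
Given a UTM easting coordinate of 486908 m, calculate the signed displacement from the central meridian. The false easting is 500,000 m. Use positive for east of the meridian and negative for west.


displacement = 486908 - 500000 = -13092 m

-13092 m


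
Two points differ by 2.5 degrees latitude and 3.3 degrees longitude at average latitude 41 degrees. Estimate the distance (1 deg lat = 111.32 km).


dlat_km = 2.5 * 111.32 = 278.3
dlon_km = 3.3 * 111.32 * cos(41) ≈ 277.247
dist = sqrt(278.3^2 + 277.247^2) ≈ 392.8 km

392.8 km


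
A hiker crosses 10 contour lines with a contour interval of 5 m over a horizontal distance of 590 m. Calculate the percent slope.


elevation change = 10 * 5 = 50 m
slope = 50 / 590 * 100 = 8.5%

8.5%


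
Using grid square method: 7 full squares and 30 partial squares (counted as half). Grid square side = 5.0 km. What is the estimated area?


effective squares = 7 + 30 * 0.5 = 22.0
area = 22.0 * 25.0 = 550.0 km^2

550.0 km^2


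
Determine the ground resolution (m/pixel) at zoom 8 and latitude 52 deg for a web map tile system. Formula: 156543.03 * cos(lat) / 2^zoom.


res = 156543.03 * cos(52) / 2^8 = 156543.03 * 0.61566148 / 256 = 376.47 m/pixel

376.47 m/pixel


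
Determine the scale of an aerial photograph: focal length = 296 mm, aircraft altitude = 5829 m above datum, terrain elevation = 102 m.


scale = f / (H - h) = 296 mm / 5727 m = 296 / 5727000 = 1:19348

1:19348


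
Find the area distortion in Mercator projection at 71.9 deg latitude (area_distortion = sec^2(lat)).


area_distortion = 1/cos^2(71.9) = 10.361

10.361


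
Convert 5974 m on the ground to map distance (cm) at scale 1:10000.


map_cm = 5974 * 100 / 10000 = 59.74 cm

59.74 cm


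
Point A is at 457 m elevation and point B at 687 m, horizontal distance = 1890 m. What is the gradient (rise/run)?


gradient = (687 - 457) / 1890 = 230 / 1890 = 0.1217

0.1217


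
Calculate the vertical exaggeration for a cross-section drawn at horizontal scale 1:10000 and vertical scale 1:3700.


VE = horizontal_scale / vertical_scale = 10000 / 3700 ≈ 2.7

2.7x


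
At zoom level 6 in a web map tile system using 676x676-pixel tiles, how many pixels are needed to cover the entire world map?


tiles per axis = 2^6 = 64
total tiles = 64^2 = 4096
pixels per axis = 64 * 676 = 43264
total pixels = 43264^2 = 1871773696

1871773696 pixels


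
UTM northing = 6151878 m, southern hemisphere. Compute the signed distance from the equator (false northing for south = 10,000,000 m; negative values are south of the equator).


For southern: actual = 6151878 - 10000000 = -3848122 m

-3848122 m


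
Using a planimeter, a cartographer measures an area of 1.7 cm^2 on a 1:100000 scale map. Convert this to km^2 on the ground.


ground_area = 1.7 * (100000/100)^2 = 1700000.0 m^2 = 1.7 km^2

1.7 km^2


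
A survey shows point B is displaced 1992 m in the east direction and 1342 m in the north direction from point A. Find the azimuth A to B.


az = atan2(1992, 1342) = 56.0 deg
adjusted to 0-360: 56.0 degrees

56.0 degrees


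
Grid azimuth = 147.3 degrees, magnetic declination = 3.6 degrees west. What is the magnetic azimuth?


magnetic azimuth = grid azimuth - declination (east +ve)
mag_az = 147.3 - -3.6 = 150.9 degrees

150.9 degrees


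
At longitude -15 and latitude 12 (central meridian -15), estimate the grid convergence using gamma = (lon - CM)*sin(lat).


gamma = (-15 - -15) * sin(12) = 0 * 0.207912 = 0.0 degrees

0.0 degrees


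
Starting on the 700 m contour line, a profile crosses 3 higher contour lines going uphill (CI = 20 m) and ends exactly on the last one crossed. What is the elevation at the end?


elevation = 700 + 3 * 20 = 760 m

760 m


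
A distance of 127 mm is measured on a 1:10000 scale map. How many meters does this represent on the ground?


ground = 127 mm * 10000 / 1000 = 1270.0 m

1270.0 m


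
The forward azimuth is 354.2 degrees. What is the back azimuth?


back azimuth = (354.2 + 180) mod 360 = 174.2 degrees

174.2 degrees


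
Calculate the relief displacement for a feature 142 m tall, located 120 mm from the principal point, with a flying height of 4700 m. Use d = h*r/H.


d = h * r / H = 142 * 120 / 4700 = 3.63 mm

3.63 mm


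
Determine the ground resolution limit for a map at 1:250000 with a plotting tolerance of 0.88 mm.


ground = 0.88 mm * 250000 / 1000 = 220.0 m

220.0 m


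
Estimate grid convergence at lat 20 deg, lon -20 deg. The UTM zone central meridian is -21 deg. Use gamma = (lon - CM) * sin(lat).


gamma = (-20 - -21) * sin(20) = 1 * 0.34202 = 0.342 degrees

0.342 degrees
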